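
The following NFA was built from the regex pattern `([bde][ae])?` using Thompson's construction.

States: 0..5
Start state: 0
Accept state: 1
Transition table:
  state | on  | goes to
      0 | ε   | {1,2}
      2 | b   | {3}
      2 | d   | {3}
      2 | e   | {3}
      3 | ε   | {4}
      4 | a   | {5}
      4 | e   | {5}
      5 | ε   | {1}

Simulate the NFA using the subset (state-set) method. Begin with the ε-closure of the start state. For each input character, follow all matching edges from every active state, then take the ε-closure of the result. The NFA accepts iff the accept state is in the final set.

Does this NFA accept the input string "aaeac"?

initial (ε-close {0}): {0,1,2}
'a' @ 1: {}  — state set empty
rest 'aeac' ignored (set empty)
after full input: {}  (accept=1 not in)

Answer: REJECT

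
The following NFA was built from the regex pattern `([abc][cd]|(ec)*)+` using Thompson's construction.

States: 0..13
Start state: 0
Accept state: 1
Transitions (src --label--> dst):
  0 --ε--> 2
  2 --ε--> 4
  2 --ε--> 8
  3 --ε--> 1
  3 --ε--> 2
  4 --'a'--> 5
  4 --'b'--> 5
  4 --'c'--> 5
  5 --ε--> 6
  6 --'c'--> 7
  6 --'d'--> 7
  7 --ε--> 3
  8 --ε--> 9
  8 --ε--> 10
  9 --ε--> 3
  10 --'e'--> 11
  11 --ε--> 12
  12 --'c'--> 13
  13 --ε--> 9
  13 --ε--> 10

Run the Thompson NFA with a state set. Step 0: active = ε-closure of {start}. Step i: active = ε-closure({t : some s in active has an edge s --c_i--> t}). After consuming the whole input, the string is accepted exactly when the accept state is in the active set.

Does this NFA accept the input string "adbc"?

Answer: ACCEPT

Steps:
initial (ε-close {0}): {0,1,2,3,4,8,9,10}
'a' @ 1: {5,6}
'd' @ 2: {1,2,3,4,7,8,9,10}  [accepting]
'b' @ 3: {5,6}
'c' @ 4: {1,2,3,4,7,8,9,10}  [accepting]
final: {1,2,3,4,7,8,9,10}; accept 1 in set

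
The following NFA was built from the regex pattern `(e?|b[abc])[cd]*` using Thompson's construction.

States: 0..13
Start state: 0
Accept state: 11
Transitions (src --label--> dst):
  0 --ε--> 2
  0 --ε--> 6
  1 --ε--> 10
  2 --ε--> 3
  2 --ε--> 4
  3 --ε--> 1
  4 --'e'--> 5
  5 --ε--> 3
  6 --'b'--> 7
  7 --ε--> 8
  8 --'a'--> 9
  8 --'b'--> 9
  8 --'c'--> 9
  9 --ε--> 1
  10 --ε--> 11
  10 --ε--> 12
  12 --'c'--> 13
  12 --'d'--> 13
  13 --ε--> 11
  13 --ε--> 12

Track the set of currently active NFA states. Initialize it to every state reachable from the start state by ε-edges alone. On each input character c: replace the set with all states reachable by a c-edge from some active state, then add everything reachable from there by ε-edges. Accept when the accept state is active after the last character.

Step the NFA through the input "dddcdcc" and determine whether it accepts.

Answer: ACCEPT

Trace:
start: ε-closure({0}) = {0,1,2,3,4,6,10,11,12}
'd' @ 1: {11,12,13}  [accepting]
'd' @ 2: {11,12,13}  [accepting]
'd' @ 3: {11,12,13}  [accepting]
'c' @ 4: {11,12,13}  [accepting]
'd' @ 5: {11,12,13}  [accepting]
'c' @ 6: {11,12,13}  [accepting]
'c' @ 7: {11,12,13}  [accepting]
end set {11,12,13} — state 11 in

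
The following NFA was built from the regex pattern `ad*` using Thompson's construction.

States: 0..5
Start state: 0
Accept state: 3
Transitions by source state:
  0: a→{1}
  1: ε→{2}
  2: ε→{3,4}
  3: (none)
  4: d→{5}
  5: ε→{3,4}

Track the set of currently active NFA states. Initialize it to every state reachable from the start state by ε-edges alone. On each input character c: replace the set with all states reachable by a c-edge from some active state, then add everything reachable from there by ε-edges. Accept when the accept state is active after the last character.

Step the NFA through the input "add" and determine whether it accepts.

S₀ = ε-closure({0}) = {0}
'a' @ 1: {1,2,3,4}  [accepting]
'd' @ 2: {3,4,5}  [accepting]
'd' @ 3: {3,4,5}  [accepting]
final: {3,4,5}; accept 3 in set

Answer: ACCEPT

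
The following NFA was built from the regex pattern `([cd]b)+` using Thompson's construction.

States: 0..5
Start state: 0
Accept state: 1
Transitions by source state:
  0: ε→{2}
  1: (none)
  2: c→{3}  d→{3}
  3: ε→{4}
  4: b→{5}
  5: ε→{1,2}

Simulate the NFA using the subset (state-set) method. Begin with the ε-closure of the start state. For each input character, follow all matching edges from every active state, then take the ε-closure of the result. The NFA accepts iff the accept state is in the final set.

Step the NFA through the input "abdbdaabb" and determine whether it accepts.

Answer: REJECT

Steps:
initial (ε-close {0}): {0,2}
'a' @ 1: {}  — state set empty
rest 'bdbdaabb' ignored (set empty)
end set {} — state 1 not in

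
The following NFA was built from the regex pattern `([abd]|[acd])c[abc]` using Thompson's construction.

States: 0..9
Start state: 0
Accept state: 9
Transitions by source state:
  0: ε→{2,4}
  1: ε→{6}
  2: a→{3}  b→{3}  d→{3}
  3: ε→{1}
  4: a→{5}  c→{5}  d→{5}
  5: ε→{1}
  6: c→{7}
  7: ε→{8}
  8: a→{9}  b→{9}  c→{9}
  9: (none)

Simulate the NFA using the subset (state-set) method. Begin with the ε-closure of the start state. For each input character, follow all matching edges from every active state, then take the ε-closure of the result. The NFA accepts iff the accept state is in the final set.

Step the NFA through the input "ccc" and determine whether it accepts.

S₀ = ε-closure({0}) = {0,2,4}
'c' @ 1: {1,5,6}
'c' @ 2: {7,8}
'c' @ 3: {9}  (accept∈set)
final: {9}; accept 9 in set

Answer: ACCEPT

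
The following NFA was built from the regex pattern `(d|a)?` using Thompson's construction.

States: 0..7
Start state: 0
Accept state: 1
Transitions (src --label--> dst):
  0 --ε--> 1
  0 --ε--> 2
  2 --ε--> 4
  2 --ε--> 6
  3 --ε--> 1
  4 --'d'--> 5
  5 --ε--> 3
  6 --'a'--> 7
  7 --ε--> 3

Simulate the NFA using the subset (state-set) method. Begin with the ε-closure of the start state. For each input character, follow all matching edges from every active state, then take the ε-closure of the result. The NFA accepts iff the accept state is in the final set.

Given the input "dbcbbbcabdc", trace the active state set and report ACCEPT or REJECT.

S₀ = ε-closure({0}) = {0,1,2,4,6}
'd' @ 1: {1,3,5}  (accept∈set)
'b' @ 2: {}  — state set empty
rest 'cbbbcabdc' ignored (set empty)
end set {} — state 1 not in

Answer: REJECT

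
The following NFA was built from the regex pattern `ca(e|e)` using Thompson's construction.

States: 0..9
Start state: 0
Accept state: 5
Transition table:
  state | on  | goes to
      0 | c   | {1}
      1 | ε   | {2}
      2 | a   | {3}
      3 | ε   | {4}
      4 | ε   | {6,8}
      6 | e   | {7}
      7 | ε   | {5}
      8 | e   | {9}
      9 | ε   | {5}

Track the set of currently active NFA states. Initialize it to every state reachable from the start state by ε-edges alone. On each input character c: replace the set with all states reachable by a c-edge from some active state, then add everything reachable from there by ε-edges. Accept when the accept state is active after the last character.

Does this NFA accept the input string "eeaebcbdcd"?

Answer: REJECT

Trace:
S₀ = ε-closure({0}) = {0}
'e' @ 1: {}  — state set empty
rest 'eaebcbdcd' ignored (set empty)
final: {}; accept 5 not in set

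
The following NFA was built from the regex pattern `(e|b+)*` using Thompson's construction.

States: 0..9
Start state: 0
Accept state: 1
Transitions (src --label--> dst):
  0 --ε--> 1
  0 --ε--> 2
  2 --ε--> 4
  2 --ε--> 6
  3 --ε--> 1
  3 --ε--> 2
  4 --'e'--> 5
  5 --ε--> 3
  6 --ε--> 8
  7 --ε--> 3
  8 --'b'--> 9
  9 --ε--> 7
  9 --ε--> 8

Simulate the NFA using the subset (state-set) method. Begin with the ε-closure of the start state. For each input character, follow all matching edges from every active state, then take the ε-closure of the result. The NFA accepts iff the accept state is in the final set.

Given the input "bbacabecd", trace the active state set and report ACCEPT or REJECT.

start: ε-closure({0}) = {0,1,2,4,6,8}
'b' @ 1: {1,2,3,4,6,7,8,9}  (accept∈set)
'b' @ 2: {1,2,3,4,6,7,8,9}  (accept∈set)
'a' @ 3: {}  — no active states
rest 'cabecd' ignored (set empty)
final: {}; accept 1 not in set

Answer: REJECT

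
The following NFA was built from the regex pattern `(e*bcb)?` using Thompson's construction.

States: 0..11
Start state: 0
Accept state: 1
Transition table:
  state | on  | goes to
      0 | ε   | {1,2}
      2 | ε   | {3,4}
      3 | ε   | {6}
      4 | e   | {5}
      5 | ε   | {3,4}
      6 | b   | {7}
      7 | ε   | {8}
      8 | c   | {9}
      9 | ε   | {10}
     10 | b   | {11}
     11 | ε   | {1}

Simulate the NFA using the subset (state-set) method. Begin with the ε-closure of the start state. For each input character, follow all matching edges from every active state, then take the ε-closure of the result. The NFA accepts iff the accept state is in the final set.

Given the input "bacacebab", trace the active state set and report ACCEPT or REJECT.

start: ε-closure({0}) = {0,1,2,3,4,6}
'b' @ 1: {7,8}
'a' @ 2: {}  — dead — no transitions
rest 'cacebab' ignored (set empty)
final: {}; accept 1 not in set

Answer: REJECT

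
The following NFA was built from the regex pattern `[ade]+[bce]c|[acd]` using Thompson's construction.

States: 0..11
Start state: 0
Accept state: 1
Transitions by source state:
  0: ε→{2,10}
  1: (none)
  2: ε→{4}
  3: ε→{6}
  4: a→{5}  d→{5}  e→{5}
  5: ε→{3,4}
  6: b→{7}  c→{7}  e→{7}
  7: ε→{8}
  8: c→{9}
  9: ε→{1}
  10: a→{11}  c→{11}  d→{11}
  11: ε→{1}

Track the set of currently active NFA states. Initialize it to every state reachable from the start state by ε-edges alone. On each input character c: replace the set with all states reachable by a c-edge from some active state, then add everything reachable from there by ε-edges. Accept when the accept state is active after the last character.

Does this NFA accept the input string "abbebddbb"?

start: ε-closure({0}) = {0,2,4,10}
'a' @ 1: {1,3,4,5,6,11}  [accepting]
'b' @ 2: {7,8}
'b' @ 3: {}  — state set empty
rest 'ebddbb' ignored (set empty)
final: {}; accept 1 not in set

Answer: REJECT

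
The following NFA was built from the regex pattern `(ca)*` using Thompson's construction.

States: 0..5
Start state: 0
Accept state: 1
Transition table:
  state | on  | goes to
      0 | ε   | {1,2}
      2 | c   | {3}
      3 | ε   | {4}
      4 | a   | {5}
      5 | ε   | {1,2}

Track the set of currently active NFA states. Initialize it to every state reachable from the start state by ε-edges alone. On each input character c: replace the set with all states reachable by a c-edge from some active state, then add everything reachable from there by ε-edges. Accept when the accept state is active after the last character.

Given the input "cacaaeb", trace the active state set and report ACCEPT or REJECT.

Answer: REJECT

Trace:
initial (ε-close {0}): {0,1,2}
'c' @ 1: {3,4}
'a' @ 2: {1,2,5}  (accept∈set)
'c' @ 3: {3,4}
'a' @ 4: {1,2,5}  (accept∈set)
'a' @ 5: {}  — dead — no transitions
rest 'eb' ignored (set empty)
after full input: {}  (accept=1 not in)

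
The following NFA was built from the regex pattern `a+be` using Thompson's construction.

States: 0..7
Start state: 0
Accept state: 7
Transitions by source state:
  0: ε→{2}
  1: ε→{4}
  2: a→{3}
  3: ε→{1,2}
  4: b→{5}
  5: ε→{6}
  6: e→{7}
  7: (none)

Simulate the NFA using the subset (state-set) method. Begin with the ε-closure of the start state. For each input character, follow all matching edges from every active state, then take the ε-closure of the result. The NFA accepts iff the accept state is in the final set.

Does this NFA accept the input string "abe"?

start: ε-closure({0}) = {0,2}
'a' @ 1: {1,2,3,4}
'b' @ 2: {5,6}
'e' @ 3: {7}  ✓accept
final: {7}; accept 7 in set

Answer: ACCEPT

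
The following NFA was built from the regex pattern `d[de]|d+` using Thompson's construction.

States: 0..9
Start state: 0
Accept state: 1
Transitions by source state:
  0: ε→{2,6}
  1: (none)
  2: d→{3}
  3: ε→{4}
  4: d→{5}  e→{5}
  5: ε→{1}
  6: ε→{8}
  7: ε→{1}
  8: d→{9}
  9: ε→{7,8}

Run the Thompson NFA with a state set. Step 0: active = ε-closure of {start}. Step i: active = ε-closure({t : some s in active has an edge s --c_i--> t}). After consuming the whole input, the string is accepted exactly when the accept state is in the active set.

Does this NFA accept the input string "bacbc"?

initial (ε-close {0}): {0,2,6,8}
'b' @ 1: {}  — dead — no transitions
rest 'acbc' ignored (set empty)
final: {}; accept 1 not in set

Answer: REJECT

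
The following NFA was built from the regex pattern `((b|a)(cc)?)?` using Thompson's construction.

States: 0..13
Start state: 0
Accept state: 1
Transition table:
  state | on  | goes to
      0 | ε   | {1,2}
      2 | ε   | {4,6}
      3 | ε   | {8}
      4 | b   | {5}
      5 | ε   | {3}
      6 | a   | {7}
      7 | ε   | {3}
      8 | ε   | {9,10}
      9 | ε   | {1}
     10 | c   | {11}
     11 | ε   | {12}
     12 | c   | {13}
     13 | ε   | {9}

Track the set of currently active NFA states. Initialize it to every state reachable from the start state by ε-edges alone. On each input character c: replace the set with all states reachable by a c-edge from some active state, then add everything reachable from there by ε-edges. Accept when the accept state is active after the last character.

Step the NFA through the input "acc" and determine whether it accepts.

start: ε-closure({0}) = {0,1,2,4,6}
'a' @ 1: {1,3,7,8,9,10}  [accepting]
'c' @ 2: {11,12}
'c' @ 3: {1,9,13}  [accepting]
end set {1,9,13} — state 1 in

Answer: ACCEPT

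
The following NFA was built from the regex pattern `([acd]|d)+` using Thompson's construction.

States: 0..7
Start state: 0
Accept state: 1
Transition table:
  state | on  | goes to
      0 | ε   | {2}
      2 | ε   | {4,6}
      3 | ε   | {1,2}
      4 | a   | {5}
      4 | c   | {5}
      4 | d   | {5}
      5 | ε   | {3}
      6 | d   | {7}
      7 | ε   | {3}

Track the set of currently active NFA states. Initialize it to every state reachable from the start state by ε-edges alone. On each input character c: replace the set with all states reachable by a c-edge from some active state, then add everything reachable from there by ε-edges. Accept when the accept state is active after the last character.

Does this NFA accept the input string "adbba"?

S₀ = ε-closure({0}) = {0,2,4,6}
'a' @ 1: {1,2,3,4,5,6}  (accept∈set)
'd' @ 2: {1,2,3,4,5,6,7}  (accept∈set)
'b' @ 3: {}  — no active states
rest 'ba' ignored (set empty)
after full input: {}  (accept=1 not in)

Answer: REJECT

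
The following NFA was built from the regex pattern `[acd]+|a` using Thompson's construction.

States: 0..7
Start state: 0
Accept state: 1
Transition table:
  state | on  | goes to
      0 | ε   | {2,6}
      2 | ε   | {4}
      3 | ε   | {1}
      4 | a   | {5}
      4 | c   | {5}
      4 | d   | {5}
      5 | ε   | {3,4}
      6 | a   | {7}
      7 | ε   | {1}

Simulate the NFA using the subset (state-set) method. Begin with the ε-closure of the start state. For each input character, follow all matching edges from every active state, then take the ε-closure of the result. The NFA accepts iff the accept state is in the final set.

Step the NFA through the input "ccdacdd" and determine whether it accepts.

Answer: ACCEPT

Steps:
S₀ = ε-closure({0}) = {0,2,4,6}
'c' @ 1: {1,3,4,5}  [accepting]
'c' @ 2: {1,3,4,5}  [accepting]
'd' @ 3: {1,3,4,5}  [accepting]
'a' @ 4: {1,3,4,5}  [accepting]
'c' @ 5: {1,3,4,5}  [accepting]
'd' @ 6: {1,3,4,5}  [accepting]
'd' @ 7: {1,3,4,5}  [accepting]
final: {1,3,4,5}; accept 1 in set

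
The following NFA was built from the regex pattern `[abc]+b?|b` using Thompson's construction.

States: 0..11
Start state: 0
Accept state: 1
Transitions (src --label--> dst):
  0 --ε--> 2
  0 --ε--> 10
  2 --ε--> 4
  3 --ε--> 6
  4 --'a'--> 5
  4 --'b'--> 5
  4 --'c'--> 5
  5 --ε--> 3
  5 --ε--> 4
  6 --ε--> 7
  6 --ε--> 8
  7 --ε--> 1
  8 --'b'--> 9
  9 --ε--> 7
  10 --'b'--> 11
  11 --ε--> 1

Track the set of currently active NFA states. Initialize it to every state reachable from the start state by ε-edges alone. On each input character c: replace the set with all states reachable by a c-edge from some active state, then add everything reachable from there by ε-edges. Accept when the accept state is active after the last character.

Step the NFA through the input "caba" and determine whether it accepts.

Answer: ACCEPT

Trace:
initial (ε-close {0}): {0,2,4,10}
'c' @ 1: {1,3,4,5,6,7,8}  [accepting]
'a' @ 2: {1,3,4,5,6,7,8}  [accepting]
'b' @ 3: {1,3,4,5,6,7,8,9}  [accepting]
'a' @ 4: {1,3,4,5,6,7,8}  [accepting]
end set {1,3,4,5,6,7,8} — state 1 in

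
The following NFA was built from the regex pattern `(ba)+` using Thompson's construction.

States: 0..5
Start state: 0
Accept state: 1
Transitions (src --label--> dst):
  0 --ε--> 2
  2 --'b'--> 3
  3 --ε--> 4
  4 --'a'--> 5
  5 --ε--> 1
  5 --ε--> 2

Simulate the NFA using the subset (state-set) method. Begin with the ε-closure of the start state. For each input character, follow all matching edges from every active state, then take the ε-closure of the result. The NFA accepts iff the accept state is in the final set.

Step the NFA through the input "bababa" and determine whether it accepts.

initial (ε-close {0}): {0,2}
'b' @ 1: {3,4}
'a' @ 2: {1,2,5}  (accept∈set)
'b' @ 3: {3,4}
'a' @ 4: {1,2,5}  (accept∈set)
'b' @ 5: {3,4}
'a' @ 6: {1,2,5}  (accept∈set)
after full input: {1,2,5}  (accept=1 in)

Answer: ACCEPT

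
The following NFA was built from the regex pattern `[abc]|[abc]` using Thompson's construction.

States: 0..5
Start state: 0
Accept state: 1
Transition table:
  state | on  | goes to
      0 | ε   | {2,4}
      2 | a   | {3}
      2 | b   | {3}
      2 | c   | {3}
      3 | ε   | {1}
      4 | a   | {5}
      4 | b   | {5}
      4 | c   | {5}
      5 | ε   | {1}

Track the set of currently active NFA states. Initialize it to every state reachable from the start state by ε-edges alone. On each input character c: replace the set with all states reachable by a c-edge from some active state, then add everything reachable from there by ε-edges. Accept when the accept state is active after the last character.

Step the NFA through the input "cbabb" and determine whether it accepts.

Answer: REJECT

Steps:
start: ε-closure({0}) = {0,2,4}
'c' @ 1: {1,3,5}  [accepting]
'b' @ 2: {}  — dead — no transitions
rest 'abb' ignored (set empty)
after full input: {}  (accept=1 not in)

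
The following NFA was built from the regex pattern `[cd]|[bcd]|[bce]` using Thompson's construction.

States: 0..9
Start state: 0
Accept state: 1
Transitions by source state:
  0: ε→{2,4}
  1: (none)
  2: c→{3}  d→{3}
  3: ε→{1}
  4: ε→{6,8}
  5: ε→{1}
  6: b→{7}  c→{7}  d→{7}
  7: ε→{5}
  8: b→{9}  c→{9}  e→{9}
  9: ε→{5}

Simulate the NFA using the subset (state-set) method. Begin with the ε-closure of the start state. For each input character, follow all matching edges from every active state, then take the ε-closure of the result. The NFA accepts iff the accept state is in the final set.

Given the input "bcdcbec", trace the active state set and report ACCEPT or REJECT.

Answer: REJECT

Trace:
start: ε-closure({0}) = {0,2,4,6,8}
'b' @ 1: {1,5,7,9}  ✓accept
'c' @ 2: {}  — state set empty
rest 'dcbec' ignored (set empty)
end set {} — state 1 not in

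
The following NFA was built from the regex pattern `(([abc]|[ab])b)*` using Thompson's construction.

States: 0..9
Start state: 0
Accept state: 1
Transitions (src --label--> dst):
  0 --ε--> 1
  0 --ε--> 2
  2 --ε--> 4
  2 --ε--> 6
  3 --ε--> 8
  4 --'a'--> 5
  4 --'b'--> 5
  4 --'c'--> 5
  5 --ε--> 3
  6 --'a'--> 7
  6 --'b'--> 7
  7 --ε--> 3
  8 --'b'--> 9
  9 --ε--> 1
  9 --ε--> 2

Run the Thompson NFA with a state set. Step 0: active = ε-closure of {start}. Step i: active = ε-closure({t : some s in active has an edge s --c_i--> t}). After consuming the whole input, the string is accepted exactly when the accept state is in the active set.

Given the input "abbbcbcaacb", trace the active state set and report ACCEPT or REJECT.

S₀ = ε-closure({0}) = {0,1,2,4,6}
'a' @ 1: {3,5,7,8}
'b' @ 2: {1,2,4,6,9}  ✓accept
'b' @ 3: {3,5,7,8}
'b' @ 4: {1,2,4,6,9}  ✓accept
'c' @ 5: {3,5,8}
'b' @ 6: {1,2,4,6,9}  ✓accept
'c' @ 7: {3,5,8}
'a' @ 8: {}  — dead — no transitions
rest 'acb' ignored (set empty)
after full input: {}  (accept=1 not in)

Answer: REJECT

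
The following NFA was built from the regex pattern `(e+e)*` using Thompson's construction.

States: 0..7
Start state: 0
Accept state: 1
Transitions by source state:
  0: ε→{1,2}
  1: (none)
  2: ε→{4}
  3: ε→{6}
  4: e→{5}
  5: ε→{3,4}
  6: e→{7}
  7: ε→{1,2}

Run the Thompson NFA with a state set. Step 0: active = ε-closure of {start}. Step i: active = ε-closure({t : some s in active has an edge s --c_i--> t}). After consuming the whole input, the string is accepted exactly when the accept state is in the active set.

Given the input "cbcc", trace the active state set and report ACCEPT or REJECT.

start: ε-closure({0}) = {0,1,2,4}
'c' @ 1: {}  — no active states
rest 'bcc' ignored (set empty)
end set {} — state 1 not in

Answer: REJECT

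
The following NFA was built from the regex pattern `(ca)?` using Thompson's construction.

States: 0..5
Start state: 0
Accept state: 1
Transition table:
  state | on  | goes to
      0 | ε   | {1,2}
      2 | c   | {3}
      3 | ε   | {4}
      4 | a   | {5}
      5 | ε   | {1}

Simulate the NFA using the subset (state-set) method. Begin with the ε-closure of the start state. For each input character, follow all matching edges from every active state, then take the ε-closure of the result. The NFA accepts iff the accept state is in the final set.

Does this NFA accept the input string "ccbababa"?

Answer: REJECT

Derivation:
start: ε-closure({0}) = {0,1,2}
'c' @ 1: {3,4}
'c' @ 2: {}  — no active states
rest 'bababa' ignored (set empty)
after full input: {}  (accept=1 not in)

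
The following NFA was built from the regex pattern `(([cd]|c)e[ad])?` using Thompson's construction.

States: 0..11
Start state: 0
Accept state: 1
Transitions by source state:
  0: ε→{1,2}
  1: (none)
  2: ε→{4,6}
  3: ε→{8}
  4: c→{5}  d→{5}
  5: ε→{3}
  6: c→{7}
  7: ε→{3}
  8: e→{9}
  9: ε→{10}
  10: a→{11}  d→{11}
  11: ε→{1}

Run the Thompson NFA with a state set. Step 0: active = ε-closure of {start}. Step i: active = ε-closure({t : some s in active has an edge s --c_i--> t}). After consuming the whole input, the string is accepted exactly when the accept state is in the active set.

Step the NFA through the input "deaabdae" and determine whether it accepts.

initial (ε-close {0}): {0,1,2,4,6}
'd' @ 1: {3,5,8}
'e' @ 2: {9,10}
'a' @ 3: {1,11}  [accepting]
'a' @ 4: {}  — dead — no transitions
rest 'bdae' ignored (set empty)
after full input: {}  (accept=1 not in)

Answer: REJECT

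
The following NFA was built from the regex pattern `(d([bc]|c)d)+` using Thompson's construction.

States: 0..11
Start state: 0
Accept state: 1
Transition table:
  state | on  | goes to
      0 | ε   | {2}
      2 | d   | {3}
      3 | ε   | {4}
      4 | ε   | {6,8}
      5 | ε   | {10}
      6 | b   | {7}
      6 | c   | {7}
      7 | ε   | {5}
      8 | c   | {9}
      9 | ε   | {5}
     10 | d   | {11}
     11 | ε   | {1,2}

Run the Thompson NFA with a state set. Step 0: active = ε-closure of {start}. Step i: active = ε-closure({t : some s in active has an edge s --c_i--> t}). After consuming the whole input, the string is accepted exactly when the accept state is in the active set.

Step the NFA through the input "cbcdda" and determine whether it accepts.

start: ε-closure({0}) = {0,2}
'c' @ 1: {}  — no active states
rest 'bcdda' ignored (set empty)
end set {} — state 1 not in

Answer: REJECT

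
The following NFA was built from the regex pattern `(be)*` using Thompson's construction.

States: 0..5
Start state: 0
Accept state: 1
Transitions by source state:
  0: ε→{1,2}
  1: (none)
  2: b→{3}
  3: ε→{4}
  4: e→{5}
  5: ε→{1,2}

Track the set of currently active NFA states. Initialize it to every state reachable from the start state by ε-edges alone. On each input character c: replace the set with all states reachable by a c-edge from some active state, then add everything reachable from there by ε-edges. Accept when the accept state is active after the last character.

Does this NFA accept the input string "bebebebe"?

initial (ε-close {0}): {0,1,2}
'b' @ 1: {3,4}
'e' @ 2: {1,2,5}  [accepting]
'b' @ 3: {3,4}
'e' @ 4: {1,2,5}  [accepting]
'b' @ 5: {3,4}
'e' @ 6: {1,2,5}  [accepting]
'b' @ 7: {3,4}
'e' @ 8: {1,2,5}  [accepting]
after full input: {1,2,5}  (accept=1 in)

Answer: ACCEPT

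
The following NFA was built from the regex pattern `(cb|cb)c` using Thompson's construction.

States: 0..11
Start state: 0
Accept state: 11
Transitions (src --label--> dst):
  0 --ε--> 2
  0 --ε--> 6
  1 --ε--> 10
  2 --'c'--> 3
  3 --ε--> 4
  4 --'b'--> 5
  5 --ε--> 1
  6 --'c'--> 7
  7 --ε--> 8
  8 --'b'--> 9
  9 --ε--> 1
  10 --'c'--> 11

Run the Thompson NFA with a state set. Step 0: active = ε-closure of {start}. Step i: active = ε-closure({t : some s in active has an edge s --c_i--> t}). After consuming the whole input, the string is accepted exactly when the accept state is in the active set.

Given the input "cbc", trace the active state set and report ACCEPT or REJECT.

Answer: ACCEPT

Steps:
start: ε-closure({0}) = {0,2,6}
'c' @ 1: {3,4,7,8}
'b' @ 2: {1,5,9,10}
'c' @ 3: {11}  (accept∈set)
after full input: {11}  (accept=11 in)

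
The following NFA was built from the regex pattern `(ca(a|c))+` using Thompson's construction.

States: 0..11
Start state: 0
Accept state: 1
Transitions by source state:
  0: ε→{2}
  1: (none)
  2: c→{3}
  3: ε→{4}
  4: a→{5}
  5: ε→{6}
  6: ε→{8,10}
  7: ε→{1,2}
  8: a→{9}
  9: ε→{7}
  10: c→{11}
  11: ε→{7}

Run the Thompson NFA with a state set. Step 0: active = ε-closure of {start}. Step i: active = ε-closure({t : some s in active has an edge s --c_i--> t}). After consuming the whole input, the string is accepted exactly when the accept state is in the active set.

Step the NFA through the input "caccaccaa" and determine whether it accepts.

Answer: ACCEPT

Trace:
S₀ = ε-closure({0}) = {0,2}
'c' @ 1: {3,4}
'a' @ 2: {5,6,8,10}
'c' @ 3: {1,2,7,11}  [accepting]
'c' @ 4: {3,4}
'a' @ 5: {5,6,8,10}
'c' @ 6: {1,2,7,11}  [accepting]
'c' @ 7: {3,4}
'a' @ 8: {5,6,8,10}
'a' @ 9: {1,2,7,9}  [accepting]
after full input: {1,2,7,9}  (accept=1 in)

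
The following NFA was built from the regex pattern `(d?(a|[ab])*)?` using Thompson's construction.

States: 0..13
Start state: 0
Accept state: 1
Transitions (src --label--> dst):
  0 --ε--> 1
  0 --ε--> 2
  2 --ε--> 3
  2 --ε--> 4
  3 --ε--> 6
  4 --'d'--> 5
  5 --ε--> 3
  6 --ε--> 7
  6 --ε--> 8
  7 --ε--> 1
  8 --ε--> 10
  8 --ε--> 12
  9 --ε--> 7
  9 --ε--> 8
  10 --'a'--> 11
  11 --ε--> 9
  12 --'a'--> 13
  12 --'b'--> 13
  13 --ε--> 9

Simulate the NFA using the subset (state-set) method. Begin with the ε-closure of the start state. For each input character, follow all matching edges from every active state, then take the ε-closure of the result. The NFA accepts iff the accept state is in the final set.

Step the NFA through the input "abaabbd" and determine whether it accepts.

Answer: REJECT

Trace:
S₀ = ε-closure({0}) = {0,1,2,3,4,6,7,8,10,12}
'a' @ 1: {1,7,8,9,10,11,12,13}  (accept∈set)
'b' @ 2: {1,7,8,9,10,12,13}  (accept∈set)
'a' @ 3: {1,7,8,9,10,11,12,13}  (accept∈set)
'a' @ 4: {1,7,8,9,10,11,12,13}  (accept∈set)
'b' @ 5: {1,7,8,9,10,12,13}  (accept∈set)
'b' @ 6: {1,7,8,9,10,12,13}  (accept∈set)
'd' @ 7: {}  — no active states
after full input: {}  (accept=1 not in)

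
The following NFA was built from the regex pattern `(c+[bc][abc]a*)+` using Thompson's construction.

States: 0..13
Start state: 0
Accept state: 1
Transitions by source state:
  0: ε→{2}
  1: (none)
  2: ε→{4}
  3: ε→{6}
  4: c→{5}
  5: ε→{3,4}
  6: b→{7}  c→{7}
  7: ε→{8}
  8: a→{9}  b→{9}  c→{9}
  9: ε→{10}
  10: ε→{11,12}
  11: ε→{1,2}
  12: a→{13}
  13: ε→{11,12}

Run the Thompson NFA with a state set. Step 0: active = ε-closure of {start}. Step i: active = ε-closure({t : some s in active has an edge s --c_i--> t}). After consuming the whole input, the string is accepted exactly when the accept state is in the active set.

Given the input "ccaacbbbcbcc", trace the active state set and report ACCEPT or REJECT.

Answer: REJECT

Trace:
S₀ = ε-closure({0}) = {0,2,4}
'c' @ 1: {3,4,5,6}
'c' @ 2: {3,4,5,6,7,8}
'a' @ 3: {1,2,4,9,10,11,12}  (accept∈set)
'a' @ 4: {1,2,4,11,12,13}  (accept∈set)
'c' @ 5: {3,4,5,6}
'b' @ 6: {7,8}
'b' @ 7: {1,2,4,9,10,11,12}  (accept∈set)
'b' @ 8: {}  — no active states
rest 'cbcc' ignored (set empty)
final: {}; accept 1 not in set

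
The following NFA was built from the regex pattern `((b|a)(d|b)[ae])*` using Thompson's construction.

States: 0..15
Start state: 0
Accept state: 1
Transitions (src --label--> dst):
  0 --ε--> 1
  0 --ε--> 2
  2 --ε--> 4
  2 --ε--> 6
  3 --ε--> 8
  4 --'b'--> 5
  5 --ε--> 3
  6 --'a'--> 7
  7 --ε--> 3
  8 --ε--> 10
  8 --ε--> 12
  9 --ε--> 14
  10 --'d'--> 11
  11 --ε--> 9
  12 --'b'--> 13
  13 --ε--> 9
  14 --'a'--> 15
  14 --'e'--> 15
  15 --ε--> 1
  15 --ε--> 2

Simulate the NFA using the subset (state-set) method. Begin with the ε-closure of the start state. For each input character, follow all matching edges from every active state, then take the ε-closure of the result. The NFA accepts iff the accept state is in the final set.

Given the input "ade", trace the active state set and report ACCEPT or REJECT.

S₀ = ε-closure({0}) = {0,1,2,4,6}
'a' @ 1: {3,7,8,10,12}
'd' @ 2: {9,11,14}
'e' @ 3: {1,2,4,6,15}  ✓accept
after full input: {1,2,4,6,15}  (accept=1 in)

Answer: ACCEPT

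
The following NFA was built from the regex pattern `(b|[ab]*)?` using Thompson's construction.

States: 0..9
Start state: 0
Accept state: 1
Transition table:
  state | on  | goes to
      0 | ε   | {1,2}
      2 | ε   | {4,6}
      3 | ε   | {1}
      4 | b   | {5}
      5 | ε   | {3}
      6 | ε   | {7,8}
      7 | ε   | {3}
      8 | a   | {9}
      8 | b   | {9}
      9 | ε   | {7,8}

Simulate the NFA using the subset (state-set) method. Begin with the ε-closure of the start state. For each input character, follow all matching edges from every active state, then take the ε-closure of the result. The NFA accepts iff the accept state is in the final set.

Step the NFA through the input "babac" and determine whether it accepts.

Answer: REJECT

Derivation:
initial (ε-close {0}): {0,1,2,3,4,6,7,8}
'b' @ 1: {1,3,5,7,8,9}  (accept∈set)
'a' @ 2: {1,3,7,8,9}  (accept∈set)
'b' @ 3: {1,3,7,8,9}  (accept∈set)
'a' @ 4: {1,3,7,8,9}  (accept∈set)
'c' @ 5: {}  — dead — no transitions
end set {} — state 1 not in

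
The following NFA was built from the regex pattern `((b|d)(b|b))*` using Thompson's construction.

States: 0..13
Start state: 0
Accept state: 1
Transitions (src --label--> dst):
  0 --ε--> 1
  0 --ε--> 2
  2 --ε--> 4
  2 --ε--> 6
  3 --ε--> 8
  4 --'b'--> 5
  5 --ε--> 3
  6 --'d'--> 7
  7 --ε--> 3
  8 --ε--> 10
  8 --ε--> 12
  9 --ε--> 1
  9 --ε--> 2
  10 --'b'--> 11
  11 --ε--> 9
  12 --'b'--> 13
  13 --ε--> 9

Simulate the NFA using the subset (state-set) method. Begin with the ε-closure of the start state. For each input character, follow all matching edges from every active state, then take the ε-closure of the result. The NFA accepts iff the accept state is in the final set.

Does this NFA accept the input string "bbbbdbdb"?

Answer: ACCEPT

Steps:
start: ε-closure({0}) = {0,1,2,4,6}
'b' @ 1: {3,5,8,10,12}
'b' @ 2: {1,2,4,6,9,11,13}  (accept∈set)
'b' @ 3: {3,5,8,10,12}
'b' @ 4: {1,2,4,6,9,11,13}  (accept∈set)
'd' @ 5: {3,7,8,10,12}
'b' @ 6: {1,2,4,6,9,11,13}  (accept∈set)
'd' @ 7: {3,7,8,10,12}
'b' @ 8: {1,2,4,6,9,11,13}  (accept∈set)
final: {1,2,4,6,9,11,13}; accept 1 in set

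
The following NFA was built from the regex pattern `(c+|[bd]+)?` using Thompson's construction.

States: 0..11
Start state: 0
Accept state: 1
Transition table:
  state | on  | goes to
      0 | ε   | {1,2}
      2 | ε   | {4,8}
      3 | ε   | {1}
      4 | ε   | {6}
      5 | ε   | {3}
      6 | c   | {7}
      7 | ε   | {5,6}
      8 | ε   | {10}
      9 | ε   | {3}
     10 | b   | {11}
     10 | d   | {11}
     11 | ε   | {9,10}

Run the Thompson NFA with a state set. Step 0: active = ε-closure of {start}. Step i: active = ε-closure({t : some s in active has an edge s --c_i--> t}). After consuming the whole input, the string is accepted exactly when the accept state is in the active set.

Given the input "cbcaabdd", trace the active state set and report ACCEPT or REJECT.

Answer: REJECT

Derivation:
S₀ = ε-closure({0}) = {0,1,2,4,6,8,10}
'c' @ 1: {1,3,5,6,7}  ✓accept
'b' @ 2: {}  — dead — no transitions
rest 'caabdd' ignored (set empty)
final: {}; accept 1 not in set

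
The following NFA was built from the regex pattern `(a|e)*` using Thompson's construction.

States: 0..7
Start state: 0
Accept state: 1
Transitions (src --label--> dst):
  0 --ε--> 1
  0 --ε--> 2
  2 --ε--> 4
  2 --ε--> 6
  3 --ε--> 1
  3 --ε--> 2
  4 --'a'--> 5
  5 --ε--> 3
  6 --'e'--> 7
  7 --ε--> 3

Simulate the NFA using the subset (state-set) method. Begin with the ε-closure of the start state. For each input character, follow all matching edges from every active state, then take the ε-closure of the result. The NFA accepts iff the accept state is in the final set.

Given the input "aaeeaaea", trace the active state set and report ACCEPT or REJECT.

Answer: ACCEPT

Steps:
start: ε-closure({0}) = {0,1,2,4,6}
'a' @ 1: {1,2,3,4,5,6}  (accept∈set)
'a' @ 2: {1,2,3,4,5,6}  (accept∈set)
'e' @ 3: {1,2,3,4,6,7}  (accept∈set)
'e' @ 4: {1,2,3,4,6,7}  (accept∈set)
'a' @ 5: {1,2,3,4,5,6}  (accept∈set)
'a' @ 6: {1,2,3,4,5,6}  (accept∈set)
'e' @ 7: {1,2,3,4,6,7}  (accept∈set)
'a' @ 8: {1,2,3,4,5,6}  (accept∈set)
final: {1,2,3,4,5,6}; accept 1 in set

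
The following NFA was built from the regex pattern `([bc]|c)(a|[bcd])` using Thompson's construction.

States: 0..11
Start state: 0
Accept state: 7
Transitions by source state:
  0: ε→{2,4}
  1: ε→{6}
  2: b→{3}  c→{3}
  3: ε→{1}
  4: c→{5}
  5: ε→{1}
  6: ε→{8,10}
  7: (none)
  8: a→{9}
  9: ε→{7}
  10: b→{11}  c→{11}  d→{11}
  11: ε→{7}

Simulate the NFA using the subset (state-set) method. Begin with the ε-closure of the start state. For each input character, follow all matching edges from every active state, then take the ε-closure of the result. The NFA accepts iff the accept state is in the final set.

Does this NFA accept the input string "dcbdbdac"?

initial (ε-close {0}): {0,2,4}
'd' @ 1: {}  — no active states
rest 'cbdbdac' ignored (set empty)
after full input: {}  (accept=7 not in)

Answer: REJECT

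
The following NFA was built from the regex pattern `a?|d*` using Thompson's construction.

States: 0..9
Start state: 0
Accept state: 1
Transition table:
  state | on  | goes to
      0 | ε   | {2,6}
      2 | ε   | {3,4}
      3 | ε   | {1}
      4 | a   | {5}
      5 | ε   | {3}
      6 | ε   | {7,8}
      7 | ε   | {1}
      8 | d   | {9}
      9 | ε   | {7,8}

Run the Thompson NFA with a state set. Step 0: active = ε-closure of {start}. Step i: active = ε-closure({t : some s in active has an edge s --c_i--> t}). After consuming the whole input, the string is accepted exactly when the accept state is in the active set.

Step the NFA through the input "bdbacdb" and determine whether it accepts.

Answer: REJECT

Trace:
start: ε-closure({0}) = {0,1,2,3,4,6,7,8}
'b' @ 1: {}  — dead — no transitions
rest 'dbacdb' ignored (set empty)
end set {} — state 1 not in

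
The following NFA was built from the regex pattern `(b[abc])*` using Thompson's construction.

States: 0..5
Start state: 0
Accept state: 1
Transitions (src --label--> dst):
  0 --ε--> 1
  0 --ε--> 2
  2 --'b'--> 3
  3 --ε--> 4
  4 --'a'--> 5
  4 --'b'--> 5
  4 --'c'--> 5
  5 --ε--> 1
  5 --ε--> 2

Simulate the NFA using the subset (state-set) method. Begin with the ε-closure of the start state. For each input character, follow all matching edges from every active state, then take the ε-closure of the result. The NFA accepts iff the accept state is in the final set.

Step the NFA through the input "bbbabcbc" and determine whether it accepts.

initial (ε-close {0}): {0,1,2}
'b' @ 1: {3,4}
'b' @ 2: {1,2,5}  (accept∈set)
'b' @ 3: {3,4}
'a' @ 4: {1,2,5}  (accept∈set)
'b' @ 5: {3,4}
'c' @ 6: {1,2,5}  (accept∈set)
'b' @ 7: {3,4}
'c' @ 8: {1,2,5}  (accept∈set)
final: {1,2,5}; accept 1 in set

Answer: ACCEPT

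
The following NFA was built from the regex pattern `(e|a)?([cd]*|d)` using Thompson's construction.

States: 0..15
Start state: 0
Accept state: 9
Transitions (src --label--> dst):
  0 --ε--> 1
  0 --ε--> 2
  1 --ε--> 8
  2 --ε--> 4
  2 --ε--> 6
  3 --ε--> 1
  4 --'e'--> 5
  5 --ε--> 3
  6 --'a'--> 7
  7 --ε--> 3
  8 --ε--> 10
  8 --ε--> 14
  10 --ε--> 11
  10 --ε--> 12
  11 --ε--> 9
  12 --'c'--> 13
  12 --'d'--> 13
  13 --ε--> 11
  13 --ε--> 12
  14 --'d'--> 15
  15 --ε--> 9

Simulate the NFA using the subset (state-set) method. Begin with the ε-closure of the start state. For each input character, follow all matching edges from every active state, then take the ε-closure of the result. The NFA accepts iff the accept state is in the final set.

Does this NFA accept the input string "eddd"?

start: ε-closure({0}) = {0,1,2,4,6,8,9,10,11,12,14}
'e' @ 1: {1,3,5,8,9,10,11,12,14}  (accept∈set)
'd' @ 2: {9,11,12,13,15}  (accept∈set)
'd' @ 3: {9,11,12,13}  (accept∈set)
'd' @ 4: {9,11,12,13}  (accept∈set)
end set {9,11,12,13} — state 9 in

Answer: ACCEPT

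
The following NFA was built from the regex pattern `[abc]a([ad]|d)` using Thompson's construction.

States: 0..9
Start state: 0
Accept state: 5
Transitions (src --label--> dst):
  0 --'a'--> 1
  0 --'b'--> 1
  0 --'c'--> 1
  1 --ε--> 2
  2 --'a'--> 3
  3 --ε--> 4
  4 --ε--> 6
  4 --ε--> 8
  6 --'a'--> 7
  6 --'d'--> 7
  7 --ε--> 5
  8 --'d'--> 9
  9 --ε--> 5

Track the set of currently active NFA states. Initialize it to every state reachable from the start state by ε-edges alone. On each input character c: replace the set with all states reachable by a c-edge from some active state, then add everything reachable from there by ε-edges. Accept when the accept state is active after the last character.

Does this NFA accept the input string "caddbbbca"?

Answer: REJECT

Steps:
S₀ = ε-closure({0}) = {0}
'c' @ 1: {1,2}
'a' @ 2: {3,4,6,8}
'd' @ 3: {5,7,9}  ✓accept
'd' @ 4: {}  — dead — no transitions
rest 'bbbca' ignored (set empty)
final: {}; accept 5 not in set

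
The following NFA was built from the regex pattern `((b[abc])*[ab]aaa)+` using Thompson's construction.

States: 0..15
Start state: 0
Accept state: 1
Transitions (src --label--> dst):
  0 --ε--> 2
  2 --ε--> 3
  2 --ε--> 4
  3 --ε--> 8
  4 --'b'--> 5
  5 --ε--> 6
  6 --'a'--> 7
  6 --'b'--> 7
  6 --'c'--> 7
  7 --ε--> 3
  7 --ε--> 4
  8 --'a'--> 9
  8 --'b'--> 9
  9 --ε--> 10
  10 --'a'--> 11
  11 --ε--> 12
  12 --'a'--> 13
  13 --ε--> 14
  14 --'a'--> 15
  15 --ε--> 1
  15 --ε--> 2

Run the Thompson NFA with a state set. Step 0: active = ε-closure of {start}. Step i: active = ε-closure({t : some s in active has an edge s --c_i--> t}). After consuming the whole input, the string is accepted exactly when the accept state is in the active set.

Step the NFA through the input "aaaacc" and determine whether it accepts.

Answer: REJECT

Steps:
start: ε-closure({0}) = {0,2,3,4,8}
'a' @ 1: {9,10}
'a' @ 2: {11,12}
'a' @ 3: {13,14}
'a' @ 4: {1,2,3,4,8,15}  (accept∈set)
'c' @ 5: {}  — dead — no transitions
rest 'c' ignored (set empty)
final: {}; accept 1 not in set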